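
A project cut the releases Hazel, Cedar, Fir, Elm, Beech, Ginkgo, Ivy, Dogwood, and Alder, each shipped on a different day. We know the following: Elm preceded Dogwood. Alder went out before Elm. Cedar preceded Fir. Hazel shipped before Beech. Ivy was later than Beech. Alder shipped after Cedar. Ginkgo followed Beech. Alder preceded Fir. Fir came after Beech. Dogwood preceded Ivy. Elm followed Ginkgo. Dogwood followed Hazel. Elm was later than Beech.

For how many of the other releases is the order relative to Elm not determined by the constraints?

1

Forced before Elm: Alder, Beech, Cedar, Ginkgo, and Hazel; forced after Elm: Dogwood and Ivy.
That leaves Fir with no forced order relative to Elm — 1.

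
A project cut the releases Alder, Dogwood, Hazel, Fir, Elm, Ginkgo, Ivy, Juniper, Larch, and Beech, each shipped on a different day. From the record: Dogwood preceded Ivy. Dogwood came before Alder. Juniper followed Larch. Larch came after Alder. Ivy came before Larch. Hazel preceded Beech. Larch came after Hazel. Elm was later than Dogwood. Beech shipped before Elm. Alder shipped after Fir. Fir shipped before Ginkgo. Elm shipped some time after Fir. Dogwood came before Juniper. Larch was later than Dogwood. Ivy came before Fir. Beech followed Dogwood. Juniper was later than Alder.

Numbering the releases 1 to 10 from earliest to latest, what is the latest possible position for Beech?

9

Beech must come before Elm — 1 release forced after it.
Everything else can be placed before Beech in some valid order, so Beech can sit as late as position 10 − 1 = 9.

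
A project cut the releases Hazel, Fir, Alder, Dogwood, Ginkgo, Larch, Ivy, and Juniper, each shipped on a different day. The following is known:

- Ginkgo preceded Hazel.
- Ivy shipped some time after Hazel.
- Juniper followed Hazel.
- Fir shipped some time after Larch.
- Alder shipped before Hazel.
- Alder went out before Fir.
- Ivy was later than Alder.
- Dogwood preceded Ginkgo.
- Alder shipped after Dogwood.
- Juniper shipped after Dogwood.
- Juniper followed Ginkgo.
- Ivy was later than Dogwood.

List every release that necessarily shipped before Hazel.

Alder, Dogwood, Ginkgo

Directly stated before Hazel: Alder and Ginkgo.
Dogwood reaches Hazel via Dogwood → Ginkgo → Hazel.
No chain forces Larch (or any of the others) ahead of Hazel.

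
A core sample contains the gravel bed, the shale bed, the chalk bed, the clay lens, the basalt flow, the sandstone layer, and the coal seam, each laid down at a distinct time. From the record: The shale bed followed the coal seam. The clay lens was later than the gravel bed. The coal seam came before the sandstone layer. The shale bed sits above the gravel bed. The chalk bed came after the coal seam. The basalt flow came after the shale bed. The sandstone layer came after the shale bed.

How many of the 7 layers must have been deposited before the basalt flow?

3

Directly stated before the basalt flow: the shale bed.
The coal seam reaches the basalt flow via the coal seam → the shale bed → the basalt flow.
The gravel bed reaches the basalt flow via the gravel bed → the shale bed → the basalt flow.
No chain forces the clay lens (or any of the others) ahead of the basalt flow.
That's the coal seam, the gravel bed, and the shale bed — 3 in all.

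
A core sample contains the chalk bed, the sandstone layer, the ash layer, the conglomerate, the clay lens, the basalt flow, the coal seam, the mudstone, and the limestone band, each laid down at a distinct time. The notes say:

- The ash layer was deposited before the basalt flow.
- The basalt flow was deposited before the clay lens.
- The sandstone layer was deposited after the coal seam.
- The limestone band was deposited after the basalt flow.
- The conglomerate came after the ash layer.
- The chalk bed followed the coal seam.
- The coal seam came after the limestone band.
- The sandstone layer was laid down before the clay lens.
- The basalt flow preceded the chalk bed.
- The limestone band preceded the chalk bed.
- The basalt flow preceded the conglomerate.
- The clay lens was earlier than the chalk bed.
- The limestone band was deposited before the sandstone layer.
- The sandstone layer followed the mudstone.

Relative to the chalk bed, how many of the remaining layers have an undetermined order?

Forced before the chalk bed: the ash layer, the basalt flow, the clay lens, the coal seam, the limestone band, the mudstone, and the sandstone layer.
That leaves the conglomerate with no forced order relative to the chalk bed — 1.

1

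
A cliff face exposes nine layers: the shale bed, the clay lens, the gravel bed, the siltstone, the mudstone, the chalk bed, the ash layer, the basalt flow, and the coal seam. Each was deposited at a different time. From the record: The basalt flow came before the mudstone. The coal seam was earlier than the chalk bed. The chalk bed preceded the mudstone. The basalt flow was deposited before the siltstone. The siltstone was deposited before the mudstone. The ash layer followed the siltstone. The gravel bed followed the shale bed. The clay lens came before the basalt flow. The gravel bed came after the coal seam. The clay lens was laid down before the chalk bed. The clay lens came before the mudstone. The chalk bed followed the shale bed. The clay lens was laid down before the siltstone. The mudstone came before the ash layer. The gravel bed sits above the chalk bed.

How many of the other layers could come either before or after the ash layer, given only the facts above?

Forced before the ash layer: the basalt flow, the chalk bed, the clay lens, the coal seam, the mudstone, the shale bed, and the siltstone.
That leaves the gravel bed with no forced order relative to the ash layer — 1.

1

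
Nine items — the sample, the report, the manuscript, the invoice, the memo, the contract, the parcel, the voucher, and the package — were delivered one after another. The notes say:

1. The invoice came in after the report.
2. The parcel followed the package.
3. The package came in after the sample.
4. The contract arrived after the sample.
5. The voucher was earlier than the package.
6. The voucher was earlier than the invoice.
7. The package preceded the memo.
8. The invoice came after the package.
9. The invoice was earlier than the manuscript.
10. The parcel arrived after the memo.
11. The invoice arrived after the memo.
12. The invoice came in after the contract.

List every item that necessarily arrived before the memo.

Directly stated before the memo: the package.
The sample reaches the memo via the sample → the package → the memo.
The voucher reaches the memo via the voucher → the package → the memo.

the package, the sample, the voucher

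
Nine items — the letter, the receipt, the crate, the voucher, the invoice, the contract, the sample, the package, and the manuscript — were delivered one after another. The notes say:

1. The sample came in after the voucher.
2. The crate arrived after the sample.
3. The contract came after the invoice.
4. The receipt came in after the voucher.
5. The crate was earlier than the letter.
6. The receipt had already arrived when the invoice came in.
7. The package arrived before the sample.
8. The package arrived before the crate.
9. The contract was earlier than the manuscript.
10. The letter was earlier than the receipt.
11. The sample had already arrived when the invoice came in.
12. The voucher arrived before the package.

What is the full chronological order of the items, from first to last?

the voucher, the package, the sample, the crate, the letter, the receipt, the invoice, the contract, the manuscript

The constraints fix every adjacent pair, so only one ordering works:
the voucher → the package → the sample → the crate → the letter → the receipt → the invoice → the contract → the manuscript.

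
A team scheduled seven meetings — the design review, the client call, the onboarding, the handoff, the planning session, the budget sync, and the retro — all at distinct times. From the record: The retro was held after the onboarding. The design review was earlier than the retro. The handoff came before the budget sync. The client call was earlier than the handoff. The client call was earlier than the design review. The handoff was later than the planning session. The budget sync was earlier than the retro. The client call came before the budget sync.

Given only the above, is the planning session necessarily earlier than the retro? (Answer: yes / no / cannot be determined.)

Chain the constraints: the planning session → the handoff → the budget sync → the retro. Each link is directly stated, so the planning session comes before the retro.

yes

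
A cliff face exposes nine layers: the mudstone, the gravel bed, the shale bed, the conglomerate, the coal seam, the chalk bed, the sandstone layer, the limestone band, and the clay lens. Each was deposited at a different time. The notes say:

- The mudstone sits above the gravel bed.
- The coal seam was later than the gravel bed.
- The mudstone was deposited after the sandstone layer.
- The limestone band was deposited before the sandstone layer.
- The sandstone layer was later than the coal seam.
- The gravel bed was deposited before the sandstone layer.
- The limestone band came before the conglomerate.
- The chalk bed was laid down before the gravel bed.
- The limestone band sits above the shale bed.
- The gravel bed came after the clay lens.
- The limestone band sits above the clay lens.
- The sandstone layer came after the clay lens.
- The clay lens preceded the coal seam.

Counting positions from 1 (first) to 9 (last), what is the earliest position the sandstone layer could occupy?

The chalk bed, the clay lens, the coal seam, the gravel bed, the limestone band, and the shale bed must all come before the sandstone layer — 6 forced predecessors.
Nothing else is forced ahead of the sandstone layer, so its earliest slot is position 6 + 1 = 7.

7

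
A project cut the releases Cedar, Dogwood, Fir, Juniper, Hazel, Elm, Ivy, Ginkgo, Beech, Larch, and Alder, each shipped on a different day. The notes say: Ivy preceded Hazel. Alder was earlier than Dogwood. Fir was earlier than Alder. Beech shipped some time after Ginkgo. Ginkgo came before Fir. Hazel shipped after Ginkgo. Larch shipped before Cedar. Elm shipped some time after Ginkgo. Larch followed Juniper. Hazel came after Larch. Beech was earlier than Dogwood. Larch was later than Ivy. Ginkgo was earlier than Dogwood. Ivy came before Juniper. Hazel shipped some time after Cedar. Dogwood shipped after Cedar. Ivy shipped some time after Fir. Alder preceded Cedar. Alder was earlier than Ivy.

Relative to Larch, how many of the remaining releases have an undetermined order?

2

Forced before Larch: Alder, Fir, Ginkgo, Ivy, and Juniper; forced after Larch: Cedar, Dogwood, and Hazel.
That leaves Beech and Elm with no forced order relative to Larch — 2.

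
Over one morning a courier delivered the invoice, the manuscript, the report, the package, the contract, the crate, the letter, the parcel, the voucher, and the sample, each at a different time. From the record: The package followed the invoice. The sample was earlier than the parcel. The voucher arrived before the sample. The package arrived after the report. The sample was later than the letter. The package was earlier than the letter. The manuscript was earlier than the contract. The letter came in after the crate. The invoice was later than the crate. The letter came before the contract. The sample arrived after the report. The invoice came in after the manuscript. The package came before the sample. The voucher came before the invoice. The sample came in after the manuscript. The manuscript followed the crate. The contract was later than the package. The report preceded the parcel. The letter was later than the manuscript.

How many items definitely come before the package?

Directly stated before the package: the invoice and the report.
The crate reaches the package via the crate → the invoice → the package.
The manuscript reaches the package via the manuscript → the invoice → the package.
The voucher reaches the package via the voucher → the invoice → the package.
No chain forces the contract (or any of the others) ahead of the package.
That's the crate, the invoice, the manuscript, the report, and the voucher — 5 in all.

5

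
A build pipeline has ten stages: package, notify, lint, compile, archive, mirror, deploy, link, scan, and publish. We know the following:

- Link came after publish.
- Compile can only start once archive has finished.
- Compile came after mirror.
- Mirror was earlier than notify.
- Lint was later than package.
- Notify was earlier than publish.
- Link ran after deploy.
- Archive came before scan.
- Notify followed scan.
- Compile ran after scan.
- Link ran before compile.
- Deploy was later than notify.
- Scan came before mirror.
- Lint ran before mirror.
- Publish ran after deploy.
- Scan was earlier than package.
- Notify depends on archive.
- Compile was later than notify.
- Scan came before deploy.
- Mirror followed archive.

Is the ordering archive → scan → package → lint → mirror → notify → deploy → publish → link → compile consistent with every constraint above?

yes

Check each stated constraint against the proposed order — e.g. scan is ahead of compile; archive is ahead of compile. Every pair is in the required order; nothing is violated.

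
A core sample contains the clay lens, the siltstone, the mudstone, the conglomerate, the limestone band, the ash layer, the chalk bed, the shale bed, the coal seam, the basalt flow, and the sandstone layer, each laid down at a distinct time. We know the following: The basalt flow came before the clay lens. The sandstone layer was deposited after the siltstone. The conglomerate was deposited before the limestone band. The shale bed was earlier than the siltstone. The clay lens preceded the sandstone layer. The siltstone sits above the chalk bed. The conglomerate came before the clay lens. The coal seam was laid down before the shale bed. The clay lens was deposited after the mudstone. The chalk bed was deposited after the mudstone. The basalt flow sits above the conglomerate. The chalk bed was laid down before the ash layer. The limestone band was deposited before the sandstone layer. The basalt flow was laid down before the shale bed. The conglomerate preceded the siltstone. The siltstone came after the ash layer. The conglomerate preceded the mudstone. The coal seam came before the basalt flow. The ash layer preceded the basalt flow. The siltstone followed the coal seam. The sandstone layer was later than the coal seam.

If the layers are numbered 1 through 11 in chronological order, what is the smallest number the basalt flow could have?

The ash layer, the chalk bed, the coal seam, the conglomerate, and the mudstone must all come before the basalt flow — 5 forced predecessors.
Nothing else is forced ahead of the basalt flow, so its earliest slot is position 5 + 1 = 6.

6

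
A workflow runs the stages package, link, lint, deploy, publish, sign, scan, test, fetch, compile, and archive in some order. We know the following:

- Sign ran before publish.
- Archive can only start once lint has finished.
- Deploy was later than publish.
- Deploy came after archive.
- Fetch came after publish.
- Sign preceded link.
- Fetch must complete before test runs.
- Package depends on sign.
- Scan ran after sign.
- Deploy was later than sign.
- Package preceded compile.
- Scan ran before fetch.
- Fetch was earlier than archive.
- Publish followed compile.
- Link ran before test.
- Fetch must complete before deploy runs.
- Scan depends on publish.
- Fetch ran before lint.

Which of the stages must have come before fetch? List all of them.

Directly stated before fetch: publish and scan.
Compile reaches fetch via compile → publish → fetch.
Package reaches fetch via package → compile → publish → fetch.
Sign reaches fetch via sign → publish → fetch.
No chain forces archive (or any of the others) ahead of fetch.

compile, package, publish, scan, sign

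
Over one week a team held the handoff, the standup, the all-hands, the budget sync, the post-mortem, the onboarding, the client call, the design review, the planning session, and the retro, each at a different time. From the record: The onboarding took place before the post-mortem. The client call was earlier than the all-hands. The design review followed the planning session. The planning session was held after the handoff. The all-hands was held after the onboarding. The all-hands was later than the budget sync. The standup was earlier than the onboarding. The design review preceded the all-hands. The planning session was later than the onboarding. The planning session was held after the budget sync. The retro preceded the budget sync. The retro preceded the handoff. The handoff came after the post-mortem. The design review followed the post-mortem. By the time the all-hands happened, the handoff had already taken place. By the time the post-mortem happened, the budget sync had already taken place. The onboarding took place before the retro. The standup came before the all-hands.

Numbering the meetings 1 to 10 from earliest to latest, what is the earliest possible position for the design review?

8

The budget sync, the handoff, the onboarding, the planning session, the post-mortem, the retro, and the standup must all come before the design review — 7 forced predecessors.
Nothing else is forced ahead of the design review, so its earliest slot is position 7 + 1 = 8.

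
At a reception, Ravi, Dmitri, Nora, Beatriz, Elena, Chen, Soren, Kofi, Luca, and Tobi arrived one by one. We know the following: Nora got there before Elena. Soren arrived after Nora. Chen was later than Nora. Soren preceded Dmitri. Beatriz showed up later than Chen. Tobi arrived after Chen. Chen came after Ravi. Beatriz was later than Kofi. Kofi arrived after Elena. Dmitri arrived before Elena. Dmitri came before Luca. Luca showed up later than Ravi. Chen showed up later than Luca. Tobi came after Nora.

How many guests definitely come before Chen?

Directly stated before Chen: Luca, Nora, and Ravi.
Dmitri reaches Chen via Dmitri → Luca → Chen.
Soren reaches Chen via Soren → Dmitri → Luca → Chen.
That's Dmitri, Luca, Nora, Ravi, and Soren — 5 in all.

5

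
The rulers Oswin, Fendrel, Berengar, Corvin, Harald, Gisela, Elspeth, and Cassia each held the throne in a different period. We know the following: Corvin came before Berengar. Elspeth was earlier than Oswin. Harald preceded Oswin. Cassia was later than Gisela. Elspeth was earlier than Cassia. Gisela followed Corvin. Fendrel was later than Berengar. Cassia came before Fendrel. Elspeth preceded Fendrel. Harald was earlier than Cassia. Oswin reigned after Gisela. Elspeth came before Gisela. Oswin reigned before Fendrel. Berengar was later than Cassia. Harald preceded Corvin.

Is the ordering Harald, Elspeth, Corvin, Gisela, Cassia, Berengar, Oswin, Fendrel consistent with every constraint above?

Check each stated constraint against the proposed order — e.g. Elspeth is ahead of Fendrel; Harald is ahead of Oswin. Every pair is in the required order; nothing is violated.

yes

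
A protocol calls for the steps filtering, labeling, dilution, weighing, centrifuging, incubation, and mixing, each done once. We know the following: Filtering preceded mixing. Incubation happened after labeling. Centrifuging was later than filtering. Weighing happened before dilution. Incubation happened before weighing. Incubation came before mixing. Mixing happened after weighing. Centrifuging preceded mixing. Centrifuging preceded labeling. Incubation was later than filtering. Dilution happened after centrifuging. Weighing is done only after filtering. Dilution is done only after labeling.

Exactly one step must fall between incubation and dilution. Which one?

Tracing the constraints gives incubation → weighing → dilution, so weighing sits after incubation and before dilution.
No other step is forced both after incubation and before dilution.

weighing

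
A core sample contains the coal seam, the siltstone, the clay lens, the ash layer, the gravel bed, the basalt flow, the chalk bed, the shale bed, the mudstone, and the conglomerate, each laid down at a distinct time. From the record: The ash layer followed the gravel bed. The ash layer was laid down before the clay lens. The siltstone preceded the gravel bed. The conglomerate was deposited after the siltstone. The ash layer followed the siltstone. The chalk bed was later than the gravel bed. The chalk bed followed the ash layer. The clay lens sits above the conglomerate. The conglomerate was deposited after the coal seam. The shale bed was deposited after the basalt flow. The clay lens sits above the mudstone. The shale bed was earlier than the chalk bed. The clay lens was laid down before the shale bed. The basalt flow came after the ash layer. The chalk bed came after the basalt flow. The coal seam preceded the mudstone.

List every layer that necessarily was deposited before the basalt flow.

Directly stated before the basalt flow: the ash layer.
The gravel bed reaches the basalt flow via the gravel bed → the ash layer → the basalt flow.
The siltstone reaches the basalt flow via the siltstone → the ash layer → the basalt flow.

the ash layer, the gravel bed, the siltstone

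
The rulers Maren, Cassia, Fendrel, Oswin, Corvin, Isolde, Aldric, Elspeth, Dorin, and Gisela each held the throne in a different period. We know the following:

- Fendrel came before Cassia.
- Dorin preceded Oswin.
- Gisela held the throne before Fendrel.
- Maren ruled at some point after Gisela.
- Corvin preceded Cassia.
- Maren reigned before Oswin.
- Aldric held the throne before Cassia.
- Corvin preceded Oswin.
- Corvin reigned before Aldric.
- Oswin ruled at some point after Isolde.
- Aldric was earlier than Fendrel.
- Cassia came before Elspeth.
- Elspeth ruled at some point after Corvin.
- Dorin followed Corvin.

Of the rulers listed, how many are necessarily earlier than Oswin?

5

Directly stated before Oswin: Corvin, Dorin, Isolde, and Maren.
Gisela reaches Oswin via Gisela → Maren → Oswin.
No chain forces Elspeth (or any of the others) ahead of Oswin.
That's Corvin, Dorin, Gisela, Isolde, and Maren — 5 in all.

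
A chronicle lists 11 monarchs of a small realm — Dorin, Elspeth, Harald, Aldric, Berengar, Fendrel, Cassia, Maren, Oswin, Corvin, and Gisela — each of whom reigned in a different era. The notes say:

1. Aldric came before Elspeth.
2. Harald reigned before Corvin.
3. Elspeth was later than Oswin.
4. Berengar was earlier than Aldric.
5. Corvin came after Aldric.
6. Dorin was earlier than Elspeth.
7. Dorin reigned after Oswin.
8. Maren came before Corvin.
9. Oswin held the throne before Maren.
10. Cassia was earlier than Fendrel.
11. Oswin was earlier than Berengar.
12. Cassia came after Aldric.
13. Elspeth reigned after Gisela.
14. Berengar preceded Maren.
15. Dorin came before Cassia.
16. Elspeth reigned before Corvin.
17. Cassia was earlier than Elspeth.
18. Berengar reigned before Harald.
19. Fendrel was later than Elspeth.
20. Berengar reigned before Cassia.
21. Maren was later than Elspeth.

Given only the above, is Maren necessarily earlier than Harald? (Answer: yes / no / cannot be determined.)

cannot be determined

No chain of stated constraints runs from Maren to Harald, and none runs from Harald to Maren either.
So the relative order of Maren and Harald is not fixed by the given facts.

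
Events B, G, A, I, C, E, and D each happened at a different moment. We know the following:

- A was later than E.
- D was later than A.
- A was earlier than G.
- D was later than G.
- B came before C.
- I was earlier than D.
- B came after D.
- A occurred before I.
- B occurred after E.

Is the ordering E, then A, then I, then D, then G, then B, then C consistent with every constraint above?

no

The constraints require G before D, but in the proposed sequence D appears ahead of G. That one violation is enough.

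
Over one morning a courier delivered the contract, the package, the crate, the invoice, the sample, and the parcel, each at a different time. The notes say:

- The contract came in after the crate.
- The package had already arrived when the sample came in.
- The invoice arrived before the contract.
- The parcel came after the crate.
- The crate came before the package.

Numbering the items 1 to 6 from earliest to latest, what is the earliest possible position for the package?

2

The crate must come before the package — 1 forced predecessor.
Nothing else is forced ahead of the package, so its earliest slot is position 1 + 1 = 2.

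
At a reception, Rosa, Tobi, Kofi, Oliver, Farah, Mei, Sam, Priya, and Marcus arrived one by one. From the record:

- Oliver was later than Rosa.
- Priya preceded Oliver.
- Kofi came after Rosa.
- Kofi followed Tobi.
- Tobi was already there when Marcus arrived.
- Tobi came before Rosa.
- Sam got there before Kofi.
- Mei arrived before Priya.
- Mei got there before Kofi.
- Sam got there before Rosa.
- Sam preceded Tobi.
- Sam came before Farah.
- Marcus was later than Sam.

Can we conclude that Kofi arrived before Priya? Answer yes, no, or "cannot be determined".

cannot be determined

No chain of stated constraints runs from Kofi to Priya, and none runs from Priya to Kofi either.
So the relative order of Kofi and Priya is not fixed by the given facts.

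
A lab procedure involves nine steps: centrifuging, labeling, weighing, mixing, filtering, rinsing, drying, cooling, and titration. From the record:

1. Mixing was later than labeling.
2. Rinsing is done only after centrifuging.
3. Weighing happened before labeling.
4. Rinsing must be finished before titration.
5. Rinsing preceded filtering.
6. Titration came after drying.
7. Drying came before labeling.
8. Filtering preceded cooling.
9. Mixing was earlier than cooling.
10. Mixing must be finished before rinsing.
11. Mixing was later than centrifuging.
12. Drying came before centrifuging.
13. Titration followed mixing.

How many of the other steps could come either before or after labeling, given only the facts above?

Forced before labeling: drying and weighing; forced after labeling: cooling, filtering, mixing, rinsing, and titration.
That leaves centrifuging with no forced order relative to labeling — 1.

1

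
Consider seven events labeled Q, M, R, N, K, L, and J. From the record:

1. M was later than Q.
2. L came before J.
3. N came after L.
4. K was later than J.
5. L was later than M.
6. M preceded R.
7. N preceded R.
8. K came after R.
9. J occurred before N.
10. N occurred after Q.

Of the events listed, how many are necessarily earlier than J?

Directly stated before J: L.
M reaches J via M → L → J.
Q reaches J via Q → M → L → J.
No chain forces R (or any of the others) ahead of J.
That's L, M, and Q — 3 in all.

3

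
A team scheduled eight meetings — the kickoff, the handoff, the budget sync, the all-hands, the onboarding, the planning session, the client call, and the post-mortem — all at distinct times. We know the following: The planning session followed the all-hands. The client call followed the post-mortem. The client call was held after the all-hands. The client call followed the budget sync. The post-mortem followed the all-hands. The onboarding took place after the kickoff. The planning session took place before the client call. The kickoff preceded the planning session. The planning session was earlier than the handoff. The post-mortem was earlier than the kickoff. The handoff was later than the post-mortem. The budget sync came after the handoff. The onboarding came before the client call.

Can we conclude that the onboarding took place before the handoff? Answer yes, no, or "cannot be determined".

cannot be determined

No chain of stated constraints runs from the onboarding to the handoff, and none runs from the handoff to the onboarding either.
So the relative order of the onboarding and the handoff is not fixed by the given facts.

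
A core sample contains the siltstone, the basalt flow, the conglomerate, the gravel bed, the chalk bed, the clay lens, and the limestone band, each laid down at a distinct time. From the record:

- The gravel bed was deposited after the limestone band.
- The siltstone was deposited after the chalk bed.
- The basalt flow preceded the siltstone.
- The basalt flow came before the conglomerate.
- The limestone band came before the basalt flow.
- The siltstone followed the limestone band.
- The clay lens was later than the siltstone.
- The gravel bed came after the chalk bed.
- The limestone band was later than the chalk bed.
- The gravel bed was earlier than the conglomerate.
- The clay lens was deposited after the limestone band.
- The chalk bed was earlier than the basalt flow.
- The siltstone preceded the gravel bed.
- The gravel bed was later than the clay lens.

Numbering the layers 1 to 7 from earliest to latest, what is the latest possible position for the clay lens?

5

The clay lens must come before the conglomerate and the gravel bed — 2 layers forced after it.
Everything else can be placed before the clay lens in some valid order, so the clay lens can sit as late as position 7 − 2 = 5.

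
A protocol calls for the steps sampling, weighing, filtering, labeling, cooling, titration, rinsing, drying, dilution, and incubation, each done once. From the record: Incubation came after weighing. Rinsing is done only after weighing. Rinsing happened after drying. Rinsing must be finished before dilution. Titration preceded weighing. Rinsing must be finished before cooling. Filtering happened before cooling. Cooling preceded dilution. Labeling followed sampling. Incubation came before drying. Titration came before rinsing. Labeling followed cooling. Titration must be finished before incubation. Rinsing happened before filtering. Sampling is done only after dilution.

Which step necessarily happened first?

Titration has a chain of constraints placing it before every other step, so titration must be first.

titration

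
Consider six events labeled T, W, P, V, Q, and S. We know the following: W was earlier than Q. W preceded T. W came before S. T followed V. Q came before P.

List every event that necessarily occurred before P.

Q, W

Directly stated before P: Q.
W reaches P via W → Q → P.
No chain forces V (or any of the others) ahead of P.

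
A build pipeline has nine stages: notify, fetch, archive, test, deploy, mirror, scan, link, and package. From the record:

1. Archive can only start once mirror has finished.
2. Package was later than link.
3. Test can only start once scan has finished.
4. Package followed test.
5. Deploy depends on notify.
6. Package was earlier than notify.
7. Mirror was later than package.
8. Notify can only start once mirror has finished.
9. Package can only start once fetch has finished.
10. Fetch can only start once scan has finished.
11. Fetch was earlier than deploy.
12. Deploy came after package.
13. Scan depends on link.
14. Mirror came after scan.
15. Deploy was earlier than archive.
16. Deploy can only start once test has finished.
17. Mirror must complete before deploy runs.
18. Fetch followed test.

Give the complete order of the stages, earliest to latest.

link, scan, test, fetch, package, mirror, notify, deploy, archive

The constraints fix every adjacent pair, so only one ordering works:
link → scan → test → fetch → package → mirror → notify → deploy → archive.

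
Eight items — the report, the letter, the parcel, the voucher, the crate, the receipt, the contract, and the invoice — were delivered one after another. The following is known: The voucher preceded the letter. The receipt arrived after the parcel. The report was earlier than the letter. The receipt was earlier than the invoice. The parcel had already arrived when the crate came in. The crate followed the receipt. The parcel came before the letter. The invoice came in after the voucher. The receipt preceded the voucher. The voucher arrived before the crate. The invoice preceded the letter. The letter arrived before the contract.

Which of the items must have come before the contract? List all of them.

the invoice, the letter, the parcel, the receipt, the report, the voucher

Directly stated before the contract: the letter.
The invoice reaches the contract via the invoice → the letter → the contract.
The parcel reaches the contract via the parcel → the letter → the contract.
The receipt reaches the contract via the receipt → the voucher → the letter → the contract.
Likewise the report and the voucher each reach the contract by chaining the stated constraints.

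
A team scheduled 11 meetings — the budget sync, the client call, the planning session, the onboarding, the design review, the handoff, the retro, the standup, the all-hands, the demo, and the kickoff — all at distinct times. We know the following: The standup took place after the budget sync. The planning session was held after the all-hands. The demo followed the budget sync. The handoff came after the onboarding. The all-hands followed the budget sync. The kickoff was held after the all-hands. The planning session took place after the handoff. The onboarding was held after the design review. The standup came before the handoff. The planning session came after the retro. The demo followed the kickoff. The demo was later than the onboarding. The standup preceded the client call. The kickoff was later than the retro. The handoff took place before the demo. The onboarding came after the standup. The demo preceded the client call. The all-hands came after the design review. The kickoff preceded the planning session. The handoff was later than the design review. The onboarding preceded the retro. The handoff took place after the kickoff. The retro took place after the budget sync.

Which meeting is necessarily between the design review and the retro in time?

Tracing the constraints gives the design review → the onboarding → the retro, so the onboarding sits after the design review and before the retro.
No other meeting is forced both after the design review and before the retro.

the onboarding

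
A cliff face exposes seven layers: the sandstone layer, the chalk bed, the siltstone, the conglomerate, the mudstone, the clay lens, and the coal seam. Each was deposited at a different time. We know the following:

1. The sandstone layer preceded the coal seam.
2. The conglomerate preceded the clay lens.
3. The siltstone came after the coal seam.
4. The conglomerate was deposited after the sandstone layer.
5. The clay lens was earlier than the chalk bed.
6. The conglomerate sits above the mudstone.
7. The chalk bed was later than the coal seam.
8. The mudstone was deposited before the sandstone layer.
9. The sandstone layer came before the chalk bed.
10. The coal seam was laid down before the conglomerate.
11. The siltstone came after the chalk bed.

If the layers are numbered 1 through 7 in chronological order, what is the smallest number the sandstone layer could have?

2

The mudstone must come before the sandstone layer — 1 forced predecessor.
Nothing else is forced ahead of the sandstone layer, so its earliest slot is position 1 + 1 = 2.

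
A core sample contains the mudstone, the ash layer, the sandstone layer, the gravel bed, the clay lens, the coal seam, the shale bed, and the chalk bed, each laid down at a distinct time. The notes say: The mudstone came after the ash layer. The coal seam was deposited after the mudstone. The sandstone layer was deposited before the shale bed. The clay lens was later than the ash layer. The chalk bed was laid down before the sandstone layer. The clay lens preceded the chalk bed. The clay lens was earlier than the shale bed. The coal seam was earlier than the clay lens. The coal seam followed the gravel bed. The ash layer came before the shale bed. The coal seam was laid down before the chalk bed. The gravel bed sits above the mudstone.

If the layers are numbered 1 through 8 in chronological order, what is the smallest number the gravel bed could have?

The ash layer and the mudstone must both come before the gravel bed — 2 forced predecessors.
Nothing else is forced ahead of the gravel bed, so its earliest slot is position 2 + 1 = 3.

3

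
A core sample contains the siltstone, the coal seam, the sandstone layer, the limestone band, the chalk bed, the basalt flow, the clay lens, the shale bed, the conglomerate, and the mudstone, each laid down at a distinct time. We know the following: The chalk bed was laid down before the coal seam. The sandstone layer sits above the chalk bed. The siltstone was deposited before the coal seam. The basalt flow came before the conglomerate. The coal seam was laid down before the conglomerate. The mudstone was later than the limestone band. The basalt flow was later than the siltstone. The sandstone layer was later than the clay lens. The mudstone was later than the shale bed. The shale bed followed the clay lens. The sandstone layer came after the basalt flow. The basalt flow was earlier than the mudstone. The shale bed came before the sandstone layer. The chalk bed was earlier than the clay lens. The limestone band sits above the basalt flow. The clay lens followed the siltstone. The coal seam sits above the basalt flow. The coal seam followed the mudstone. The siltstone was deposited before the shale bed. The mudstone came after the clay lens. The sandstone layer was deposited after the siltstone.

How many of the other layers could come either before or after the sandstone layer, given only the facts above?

4

Forced before the sandstone layer: the basalt flow, the chalk bed, the clay lens, the shale bed, and the siltstone.
That leaves the coal seam, the conglomerate, the limestone band, and the mudstone with no forced order relative to the sandstone layer — 4.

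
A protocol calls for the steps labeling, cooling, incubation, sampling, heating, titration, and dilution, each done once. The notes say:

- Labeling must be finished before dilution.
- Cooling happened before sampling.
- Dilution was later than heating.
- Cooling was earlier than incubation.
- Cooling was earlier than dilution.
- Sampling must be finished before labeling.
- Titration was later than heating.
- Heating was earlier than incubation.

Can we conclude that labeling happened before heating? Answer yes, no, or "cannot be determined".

No chain of stated constraints runs from labeling to heating, and none runs from heating to labeling either.
So the relative order of labeling and heating is not fixed by the given facts.

cannot be determined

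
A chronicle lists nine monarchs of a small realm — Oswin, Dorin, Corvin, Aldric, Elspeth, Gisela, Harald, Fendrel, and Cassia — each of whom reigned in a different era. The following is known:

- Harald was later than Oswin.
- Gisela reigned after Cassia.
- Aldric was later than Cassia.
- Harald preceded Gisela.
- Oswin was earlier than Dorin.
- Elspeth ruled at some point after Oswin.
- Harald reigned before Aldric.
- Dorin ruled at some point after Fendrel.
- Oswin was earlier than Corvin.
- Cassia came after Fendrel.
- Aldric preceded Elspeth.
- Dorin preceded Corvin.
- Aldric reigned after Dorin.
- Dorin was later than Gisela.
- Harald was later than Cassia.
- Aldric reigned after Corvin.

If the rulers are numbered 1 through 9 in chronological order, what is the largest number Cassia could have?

Cassia must come before Aldric, Corvin, Dorin, Elspeth, Gisela, and Harald — 6 rulers forced after them.
Everything else can be placed before Cassia in some valid order, so Cassia can sit as late as position 9 − 6 = 3.

3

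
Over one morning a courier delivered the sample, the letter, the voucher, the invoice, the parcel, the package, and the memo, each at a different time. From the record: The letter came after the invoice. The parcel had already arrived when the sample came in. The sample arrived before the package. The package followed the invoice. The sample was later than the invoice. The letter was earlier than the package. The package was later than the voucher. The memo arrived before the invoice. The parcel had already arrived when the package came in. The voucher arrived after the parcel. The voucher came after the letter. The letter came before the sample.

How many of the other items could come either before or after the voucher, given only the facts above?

1

Forced before the voucher: the invoice, the letter, the memo, and the parcel; forced after the voucher: the package.
That leaves the sample with no forced order relative to the voucher — 1.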